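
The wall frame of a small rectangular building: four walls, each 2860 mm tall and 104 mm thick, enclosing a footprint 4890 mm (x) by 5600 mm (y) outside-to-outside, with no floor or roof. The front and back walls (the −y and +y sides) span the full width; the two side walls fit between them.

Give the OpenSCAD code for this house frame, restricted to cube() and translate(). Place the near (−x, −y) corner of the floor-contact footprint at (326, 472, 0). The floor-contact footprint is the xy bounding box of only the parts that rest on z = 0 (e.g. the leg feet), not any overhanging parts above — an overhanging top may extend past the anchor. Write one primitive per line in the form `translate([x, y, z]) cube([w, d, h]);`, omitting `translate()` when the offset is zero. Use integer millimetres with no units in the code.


translate([326, 472, 0]) cube([4890, 104, 2860]);
translate([326, 5968, 0]) cube([4890, 104, 2860]);
translate([326, 576, 0]) cube([104, 5392, 2860]);
translate([5112, 576, 0]) cube([104, 5392, 2860]);


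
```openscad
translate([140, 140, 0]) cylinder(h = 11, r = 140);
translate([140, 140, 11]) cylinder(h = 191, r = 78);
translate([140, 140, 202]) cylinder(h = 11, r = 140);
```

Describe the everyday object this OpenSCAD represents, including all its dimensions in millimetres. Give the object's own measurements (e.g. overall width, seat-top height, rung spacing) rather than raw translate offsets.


A spool: two coaxial disc flanges of radius 140 mm and thickness 11 mm, joined by a core cylinder of radius 78 mm and height 191 mm. The lower flange rests on z = 0 and the three cylinders share a vertical axis.


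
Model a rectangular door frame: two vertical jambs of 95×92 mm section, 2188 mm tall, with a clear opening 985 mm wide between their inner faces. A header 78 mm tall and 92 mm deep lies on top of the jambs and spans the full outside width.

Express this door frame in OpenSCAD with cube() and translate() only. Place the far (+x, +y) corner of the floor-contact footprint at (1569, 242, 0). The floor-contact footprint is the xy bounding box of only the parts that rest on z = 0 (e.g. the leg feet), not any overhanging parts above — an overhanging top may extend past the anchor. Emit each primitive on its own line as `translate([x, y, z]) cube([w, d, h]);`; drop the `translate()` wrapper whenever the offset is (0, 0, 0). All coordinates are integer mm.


translate([394, 150, 0]) cube([95, 92, 2188]);
translate([1474, 150, 0]) cube([95, 92, 2188]);
translate([394, 150, 2188]) cube([1175, 92, 78]);


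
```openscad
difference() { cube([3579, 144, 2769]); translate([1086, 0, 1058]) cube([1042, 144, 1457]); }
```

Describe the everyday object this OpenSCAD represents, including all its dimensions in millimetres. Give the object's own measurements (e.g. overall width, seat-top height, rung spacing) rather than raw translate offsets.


A wall 3579 mm long (x), 144 mm thick (y), 2769 mm tall, with a rectangular window opening cut through it. The opening is 1042 mm wide and 1457 mm tall; its sill is at z = 1058 mm and its near (−x) edge is 1086 mm from the wall's −x end. The opening passes through the full wall thickness.


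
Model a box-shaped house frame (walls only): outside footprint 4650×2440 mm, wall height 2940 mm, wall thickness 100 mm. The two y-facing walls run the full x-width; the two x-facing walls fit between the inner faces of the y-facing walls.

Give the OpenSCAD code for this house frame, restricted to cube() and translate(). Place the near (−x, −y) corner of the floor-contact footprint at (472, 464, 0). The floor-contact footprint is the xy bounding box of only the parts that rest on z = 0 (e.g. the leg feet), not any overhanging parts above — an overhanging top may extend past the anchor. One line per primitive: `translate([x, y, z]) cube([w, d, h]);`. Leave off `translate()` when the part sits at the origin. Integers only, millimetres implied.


translate([472, 464, 0]) cube([4650, 100, 2940]);
translate([472, 2804, 0]) cube([4650, 100, 2940]);
translate([472, 564, 0]) cube([100, 2240, 2940]);
translate([5022, 564, 0]) cube([100, 2240, 2940]);


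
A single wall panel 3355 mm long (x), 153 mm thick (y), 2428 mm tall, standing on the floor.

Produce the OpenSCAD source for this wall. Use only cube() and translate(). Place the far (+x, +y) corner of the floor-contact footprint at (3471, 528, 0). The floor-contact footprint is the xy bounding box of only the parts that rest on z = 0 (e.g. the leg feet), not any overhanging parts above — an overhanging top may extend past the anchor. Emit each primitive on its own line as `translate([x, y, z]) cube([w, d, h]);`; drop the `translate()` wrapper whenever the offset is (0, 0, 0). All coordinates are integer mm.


translate([116, 375, 0]) cube([3355, 153, 2428]);


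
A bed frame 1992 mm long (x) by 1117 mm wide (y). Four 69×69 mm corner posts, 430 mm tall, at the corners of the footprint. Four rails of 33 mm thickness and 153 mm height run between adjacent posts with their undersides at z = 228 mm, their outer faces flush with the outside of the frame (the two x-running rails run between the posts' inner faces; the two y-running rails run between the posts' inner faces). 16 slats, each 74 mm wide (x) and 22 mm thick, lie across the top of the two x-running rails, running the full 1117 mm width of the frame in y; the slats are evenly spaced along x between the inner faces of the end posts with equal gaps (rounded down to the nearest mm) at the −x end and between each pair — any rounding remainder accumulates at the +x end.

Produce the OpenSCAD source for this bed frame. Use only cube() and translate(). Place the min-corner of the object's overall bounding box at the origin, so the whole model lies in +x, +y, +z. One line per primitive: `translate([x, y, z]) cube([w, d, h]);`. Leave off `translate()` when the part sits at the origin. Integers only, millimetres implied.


cube([69, 69, 430]);
translate([0, 1048, 0]) cube([69, 69, 430]);
translate([1923, 0, 0]) cube([69, 69, 430]);
translate([1923, 1048, 0]) cube([69, 69, 430]);
translate([69, 0, 228]) cube([1854, 33, 153]);
translate([69, 1084, 228]) cube([1854, 33, 153]);
translate([0, 69, 228]) cube([33, 979, 153]);
translate([1959, 69, 228]) cube([33, 979, 153]);
translate([108, 0, 381]) cube([74, 1117, 22]);
translate([221, 0, 381]) cube([74, 1117, 22]);
translate([334, 0, 381]) cube([74, 1117, 22]);
translate([447, 0, 381]) cube([74, 1117, 22]);
translate([560, 0, 381]) cube([74, 1117, 22]);
translate([673, 0, 381]) cube([74, 1117, 22]);
translate([786, 0, 381]) cube([74, 1117, 22]);
translate([899, 0, 381]) cube([74, 1117, 22]);
translate([1012, 0, 381]) cube([74, 1117, 22]);
translate([1125, 0, 381]) cube([74, 1117, 22]);
translate([1238, 0, 381]) cube([74, 1117, 22]);
translate([1351, 0, 381]) cube([74, 1117, 22]);
translate([1464, 0, 381]) cube([74, 1117, 22]);
translate([1577, 0, 381]) cube([74, 1117, 22]);
translate([1690, 0, 381]) cube([74, 1117, 22]);
translate([1803, 0, 381]) cube([74, 1117, 22]);


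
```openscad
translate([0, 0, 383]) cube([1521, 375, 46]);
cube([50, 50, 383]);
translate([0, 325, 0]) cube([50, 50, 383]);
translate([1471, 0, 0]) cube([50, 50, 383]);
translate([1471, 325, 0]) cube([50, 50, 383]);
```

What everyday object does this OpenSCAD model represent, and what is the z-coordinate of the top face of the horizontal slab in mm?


A bench. The seat-top height is 429 mm.

A long slab on four corner posts — a bench. The slab sits at z = 383 with thickness 46, so the top is 383 + 46 = 429 mm.


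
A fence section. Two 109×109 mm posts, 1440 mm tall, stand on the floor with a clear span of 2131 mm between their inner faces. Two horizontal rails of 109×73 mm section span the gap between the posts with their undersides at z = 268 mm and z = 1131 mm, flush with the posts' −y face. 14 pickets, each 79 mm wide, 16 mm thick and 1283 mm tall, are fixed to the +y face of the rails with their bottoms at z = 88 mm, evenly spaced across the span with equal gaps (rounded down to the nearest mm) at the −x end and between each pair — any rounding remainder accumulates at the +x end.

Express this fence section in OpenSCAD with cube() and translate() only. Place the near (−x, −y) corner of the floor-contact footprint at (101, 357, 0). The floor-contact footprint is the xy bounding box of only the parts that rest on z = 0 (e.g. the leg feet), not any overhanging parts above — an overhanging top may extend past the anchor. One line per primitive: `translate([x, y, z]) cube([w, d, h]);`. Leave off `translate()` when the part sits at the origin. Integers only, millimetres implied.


translate([101, 357, 0]) cube([109, 109, 1440]);
translate([2341, 357, 0]) cube([109, 109, 1440]);
translate([210, 357, 268]) cube([2131, 109, 73]);
translate([210, 357, 1131]) cube([2131, 109, 73]);
translate([278, 466, 88]) cube([79, 16, 1283]);
translate([425, 466, 88]) cube([79, 16, 1283]);
translate([572, 466, 88]) cube([79, 16, 1283]);
translate([719, 466, 88]) cube([79, 16, 1283]);
translate([866, 466, 88]) cube([79, 16, 1283]);
translate([1013, 466, 88]) cube([79, 16, 1283]);
translate([1160, 466, 88]) cube([79, 16, 1283]);
translate([1307, 466, 88]) cube([79, 16, 1283]);
translate([1454, 466, 88]) cube([79, 16, 1283]);
translate([1601, 466, 88]) cube([79, 16, 1283]);
translate([1748, 466, 88]) cube([79, 16, 1283]);
translate([1895, 466, 88]) cube([79, 16, 1283]);
translate([2042, 466, 88]) cube([79, 16, 1283]);
translate([2189, 466, 88]) cube([79, 16, 1283]);


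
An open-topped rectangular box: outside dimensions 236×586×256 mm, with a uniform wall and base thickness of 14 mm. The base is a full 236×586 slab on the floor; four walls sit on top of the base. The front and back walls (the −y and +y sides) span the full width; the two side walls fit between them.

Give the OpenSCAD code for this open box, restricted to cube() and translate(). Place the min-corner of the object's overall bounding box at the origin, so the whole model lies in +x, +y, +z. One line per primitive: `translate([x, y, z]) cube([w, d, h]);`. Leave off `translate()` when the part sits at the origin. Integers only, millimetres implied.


cube([236, 586, 14]);
translate([0, 0, 14]) cube([236, 14, 242]);
translate([0, 572, 14]) cube([236, 14, 242]);
translate([0, 14, 14]) cube([14, 558, 242]);
translate([222, 14, 14]) cube([14, 558, 242]);


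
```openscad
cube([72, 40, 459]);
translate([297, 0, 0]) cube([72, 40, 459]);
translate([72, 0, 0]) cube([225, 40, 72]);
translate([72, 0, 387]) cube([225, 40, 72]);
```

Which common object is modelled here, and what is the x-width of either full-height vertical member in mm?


A picture frame. The border width is 72 mm.

Four thin pieces enclosing a rectangular opening — a picture frame. The two full-height stiles are 459 mm tall; the top rail sits at z = 387 and is 72 mm tall, so the border above the opening is 459 − 387 = 72 mm, matching the stile x-width.


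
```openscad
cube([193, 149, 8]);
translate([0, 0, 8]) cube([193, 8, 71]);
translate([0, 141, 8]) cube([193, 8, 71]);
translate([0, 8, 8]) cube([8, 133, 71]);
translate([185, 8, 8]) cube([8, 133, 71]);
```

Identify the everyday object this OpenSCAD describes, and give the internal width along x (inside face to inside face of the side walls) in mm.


An open box. The internal width is 177 mm.

A 193×149 base slab with four walls standing on it — an open box. The base is 193 mm wide and the walls are 8 mm thick, so the internal width is 193 − 2 × 8 = 177 mm.


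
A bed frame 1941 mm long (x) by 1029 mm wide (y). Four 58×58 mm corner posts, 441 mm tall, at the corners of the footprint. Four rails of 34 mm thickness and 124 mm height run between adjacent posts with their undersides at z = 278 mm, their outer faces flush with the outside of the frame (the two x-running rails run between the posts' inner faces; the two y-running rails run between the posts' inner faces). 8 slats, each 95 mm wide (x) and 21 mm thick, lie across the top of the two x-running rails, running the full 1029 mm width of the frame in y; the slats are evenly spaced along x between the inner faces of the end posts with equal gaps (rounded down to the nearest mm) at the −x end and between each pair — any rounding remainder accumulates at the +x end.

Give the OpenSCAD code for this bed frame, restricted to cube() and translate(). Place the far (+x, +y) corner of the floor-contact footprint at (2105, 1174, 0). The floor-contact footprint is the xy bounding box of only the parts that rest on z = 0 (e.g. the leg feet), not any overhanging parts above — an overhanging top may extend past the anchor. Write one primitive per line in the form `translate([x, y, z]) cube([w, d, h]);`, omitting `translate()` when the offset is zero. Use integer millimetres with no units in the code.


translate([164, 145, 0]) cube([58, 58, 441]);
translate([164, 1116, 0]) cube([58, 58, 441]);
translate([2047, 145, 0]) cube([58, 58, 441]);
translate([2047, 1116, 0]) cube([58, 58, 441]);
translate([222, 145, 278]) cube([1825, 34, 124]);
translate([222, 1140, 278]) cube([1825, 34, 124]);
translate([164, 203, 278]) cube([34, 913, 124]);
translate([2071, 203, 278]) cube([34, 913, 124]);
translate([340, 145, 402]) cube([95, 1029, 21]);
translate([553, 145, 402]) cube([95, 1029, 21]);
translate([766, 145, 402]) cube([95, 1029, 21]);
translate([979, 145, 402]) cube([95, 1029, 21]);
translate([1192, 145, 402]) cube([95, 1029, 21]);
translate([1405, 145, 402]) cube([95, 1029, 21]);
translate([1618, 145, 402]) cube([95, 1029, 21]);
translate([1831, 145, 402]) cube([95, 1029, 21]);


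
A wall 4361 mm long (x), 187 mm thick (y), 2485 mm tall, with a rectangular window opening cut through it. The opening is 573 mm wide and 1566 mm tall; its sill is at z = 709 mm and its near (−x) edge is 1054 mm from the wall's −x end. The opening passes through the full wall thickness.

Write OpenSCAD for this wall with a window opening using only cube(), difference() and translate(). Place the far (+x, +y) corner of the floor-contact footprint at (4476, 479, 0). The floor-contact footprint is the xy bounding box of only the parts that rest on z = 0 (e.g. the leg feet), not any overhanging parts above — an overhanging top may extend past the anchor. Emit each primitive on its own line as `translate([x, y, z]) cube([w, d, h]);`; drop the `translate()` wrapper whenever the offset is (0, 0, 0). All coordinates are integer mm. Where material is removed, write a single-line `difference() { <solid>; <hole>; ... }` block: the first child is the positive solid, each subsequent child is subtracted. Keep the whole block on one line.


difference() { translate([115, 292, 0]) cube([4361, 187, 2485]); translate([1169, 292, 709]) cube([573, 187, 1566]); }


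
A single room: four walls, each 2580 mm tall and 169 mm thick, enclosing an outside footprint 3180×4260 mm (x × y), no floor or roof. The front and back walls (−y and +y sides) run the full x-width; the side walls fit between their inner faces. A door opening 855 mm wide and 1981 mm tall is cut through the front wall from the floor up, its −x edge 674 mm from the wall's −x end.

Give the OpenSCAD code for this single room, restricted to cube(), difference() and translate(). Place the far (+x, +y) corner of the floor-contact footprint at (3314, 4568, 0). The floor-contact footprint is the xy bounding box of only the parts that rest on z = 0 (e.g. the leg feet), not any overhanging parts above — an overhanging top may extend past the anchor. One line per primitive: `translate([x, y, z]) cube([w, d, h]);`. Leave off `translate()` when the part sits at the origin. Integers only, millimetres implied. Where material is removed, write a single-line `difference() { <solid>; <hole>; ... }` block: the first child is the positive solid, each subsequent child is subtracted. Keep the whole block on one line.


difference() { translate([134, 308, 0]) cube([3180, 169, 2580]); translate([808, 308, 0]) cube([855, 169, 1981]); }
translate([134, 4399, 0]) cube([3180, 169, 2580]);
translate([134, 477, 0]) cube([169, 3922, 2580]);
translate([3145, 477, 0]) cube([169, 3922, 2580]);


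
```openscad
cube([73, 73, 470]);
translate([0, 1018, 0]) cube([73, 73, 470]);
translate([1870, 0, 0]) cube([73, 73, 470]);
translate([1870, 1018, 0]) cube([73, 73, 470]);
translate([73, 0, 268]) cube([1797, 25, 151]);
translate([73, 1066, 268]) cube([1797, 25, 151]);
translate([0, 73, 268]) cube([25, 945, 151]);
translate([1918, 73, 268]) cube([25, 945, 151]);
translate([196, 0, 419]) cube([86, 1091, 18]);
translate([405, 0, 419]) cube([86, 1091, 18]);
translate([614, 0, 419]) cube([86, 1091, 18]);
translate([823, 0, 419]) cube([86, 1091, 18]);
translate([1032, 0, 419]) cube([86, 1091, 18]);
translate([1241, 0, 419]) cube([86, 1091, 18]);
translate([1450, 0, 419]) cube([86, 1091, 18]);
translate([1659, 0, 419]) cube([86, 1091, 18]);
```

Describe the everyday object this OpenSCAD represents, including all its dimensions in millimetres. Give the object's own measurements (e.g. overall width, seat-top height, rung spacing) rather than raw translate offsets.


A bed frame 1943 mm long (x) by 1091 mm wide (y). Four 73×73 mm corner posts, 470 mm tall, at the corners of the footprint. Four rails of 25 mm thickness and 151 mm height run between adjacent posts with their undersides at z = 268 mm, their outer faces flush with the outside of the frame (the two x-running rails run between the posts' inner faces; the two y-running rails run between the posts' inner faces). 8 slats, each 86 mm wide (x) and 18 mm thick, lie across the top of the two x-running rails, running the full 1091 mm width of the frame in y; along x they sit between the end posts with a 123 mm gap after the −x posts and between neighbouring slats, leaving 125 mm before the +x posts.


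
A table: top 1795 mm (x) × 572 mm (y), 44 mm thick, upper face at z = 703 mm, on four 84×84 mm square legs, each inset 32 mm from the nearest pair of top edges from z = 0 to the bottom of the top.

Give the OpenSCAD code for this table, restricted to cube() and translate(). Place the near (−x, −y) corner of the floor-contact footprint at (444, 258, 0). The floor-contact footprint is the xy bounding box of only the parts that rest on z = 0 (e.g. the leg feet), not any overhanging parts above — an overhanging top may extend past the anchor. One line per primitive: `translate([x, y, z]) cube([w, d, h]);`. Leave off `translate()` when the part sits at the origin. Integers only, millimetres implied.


translate([412, 226, 659]) cube([1795, 572, 44]);
translate([444, 258, 0]) cube([84, 84, 659]);
translate([2091, 258, 0]) cube([84, 84, 659]);
translate([444, 682, 0]) cube([84, 84, 659]);
translate([2091, 682, 0]) cube([84, 84, 659]);


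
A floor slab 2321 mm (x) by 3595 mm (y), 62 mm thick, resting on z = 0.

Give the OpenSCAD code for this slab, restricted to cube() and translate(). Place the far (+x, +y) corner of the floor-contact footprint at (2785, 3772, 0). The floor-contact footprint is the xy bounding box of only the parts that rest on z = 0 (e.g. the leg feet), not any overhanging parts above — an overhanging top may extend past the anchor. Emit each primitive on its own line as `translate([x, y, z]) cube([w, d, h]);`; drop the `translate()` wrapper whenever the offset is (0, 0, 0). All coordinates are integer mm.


translate([464, 177, 0]) cube([2321, 3595, 62]);


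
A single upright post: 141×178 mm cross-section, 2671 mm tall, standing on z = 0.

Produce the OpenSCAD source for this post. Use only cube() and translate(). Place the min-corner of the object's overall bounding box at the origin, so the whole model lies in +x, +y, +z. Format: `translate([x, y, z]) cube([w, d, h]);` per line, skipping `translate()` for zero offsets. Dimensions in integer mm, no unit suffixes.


cube([141, 178, 2671]);


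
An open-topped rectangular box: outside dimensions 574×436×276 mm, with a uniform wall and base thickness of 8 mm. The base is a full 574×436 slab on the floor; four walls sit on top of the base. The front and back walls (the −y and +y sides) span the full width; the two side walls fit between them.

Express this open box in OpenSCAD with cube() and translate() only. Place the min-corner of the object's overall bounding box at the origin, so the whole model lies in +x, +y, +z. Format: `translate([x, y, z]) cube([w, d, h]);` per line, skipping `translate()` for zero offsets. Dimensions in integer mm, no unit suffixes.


cube([574, 436, 8]);
translate([0, 0, 8]) cube([574, 8, 268]);
translate([0, 428, 8]) cube([574, 8, 268]);
translate([0, 8, 8]) cube([8, 420, 268]);
translate([566, 8, 8]) cube([8, 420, 268]);


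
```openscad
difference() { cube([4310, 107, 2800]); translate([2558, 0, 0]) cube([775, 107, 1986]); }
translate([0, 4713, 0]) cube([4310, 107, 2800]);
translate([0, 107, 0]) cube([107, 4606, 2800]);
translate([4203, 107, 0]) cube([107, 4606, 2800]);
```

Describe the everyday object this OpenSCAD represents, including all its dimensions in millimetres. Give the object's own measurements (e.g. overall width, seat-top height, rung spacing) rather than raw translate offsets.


A single room: four walls, each 2800 mm tall and 107 mm thick, enclosing an outside footprint 4310×4820 mm (x × y), no floor or roof. The front and back walls (−y and +y sides) run the full x-width; the side walls fit between their inner faces. A door opening 775 mm wide and 1986 mm tall is cut through the front wall from the floor up, its −x edge 2558 mm from the wall's −x end.


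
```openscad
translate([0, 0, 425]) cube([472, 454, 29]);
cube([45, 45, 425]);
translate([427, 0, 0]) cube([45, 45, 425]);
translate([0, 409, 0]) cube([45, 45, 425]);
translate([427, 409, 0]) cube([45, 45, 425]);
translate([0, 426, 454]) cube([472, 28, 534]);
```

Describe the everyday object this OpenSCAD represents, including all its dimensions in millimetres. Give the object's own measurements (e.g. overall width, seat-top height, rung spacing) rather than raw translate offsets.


A chair. The seat is a 472×454×29 mm slab with its top at z = 454 mm, on four 45×45 mm corner legs (flush with the seat edges, standing on z = 0). A flat backrest 28 mm thick, 534 mm tall, spans the full seat width and rises from the seat top along its +y edge, rear face flush with the rear of the seat.


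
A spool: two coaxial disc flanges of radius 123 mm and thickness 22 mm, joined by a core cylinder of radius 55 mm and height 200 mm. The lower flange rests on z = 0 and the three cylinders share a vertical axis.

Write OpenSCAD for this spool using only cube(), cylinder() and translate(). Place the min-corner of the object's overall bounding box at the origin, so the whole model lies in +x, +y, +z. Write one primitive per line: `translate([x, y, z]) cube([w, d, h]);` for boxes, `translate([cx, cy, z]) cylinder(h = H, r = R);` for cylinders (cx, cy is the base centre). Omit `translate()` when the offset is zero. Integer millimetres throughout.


translate([123, 123, 0]) cylinder(h = 22, r = 123);
translate([123, 123, 22]) cylinder(h = 200, r = 55);
translate([123, 123, 222]) cylinder(h = 22, r = 123);


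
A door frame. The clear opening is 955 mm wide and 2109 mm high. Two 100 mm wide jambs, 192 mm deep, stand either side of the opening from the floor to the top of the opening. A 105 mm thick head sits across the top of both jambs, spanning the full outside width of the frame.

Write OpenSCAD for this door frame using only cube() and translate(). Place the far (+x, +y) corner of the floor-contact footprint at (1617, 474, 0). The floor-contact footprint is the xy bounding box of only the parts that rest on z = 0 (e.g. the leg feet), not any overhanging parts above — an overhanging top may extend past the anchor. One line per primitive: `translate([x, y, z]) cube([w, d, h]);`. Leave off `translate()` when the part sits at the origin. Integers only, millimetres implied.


translate([462, 282, 0]) cube([100, 192, 2109]);
translate([1517, 282, 0]) cube([100, 192, 2109]);
translate([462, 282, 2109]) cube([1155, 192, 105]);


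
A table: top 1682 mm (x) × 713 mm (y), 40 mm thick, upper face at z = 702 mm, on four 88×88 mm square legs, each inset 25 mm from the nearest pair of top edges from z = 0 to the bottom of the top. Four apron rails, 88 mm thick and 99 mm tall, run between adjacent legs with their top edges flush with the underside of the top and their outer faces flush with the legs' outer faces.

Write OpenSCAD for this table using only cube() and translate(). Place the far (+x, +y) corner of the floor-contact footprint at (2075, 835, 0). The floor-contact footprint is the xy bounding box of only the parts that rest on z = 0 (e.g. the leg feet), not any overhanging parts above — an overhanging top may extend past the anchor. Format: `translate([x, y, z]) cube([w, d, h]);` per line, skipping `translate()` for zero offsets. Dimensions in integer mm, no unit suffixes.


translate([418, 147, 662]) cube([1682, 713, 40]);
translate([443, 172, 0]) cube([88, 88, 662]);
translate([1987, 172, 0]) cube([88, 88, 662]);
translate([443, 747, 0]) cube([88, 88, 662]);
translate([1987, 747, 0]) cube([88, 88, 662]);
translate([531, 172, 563]) cube([1456, 88, 99]);
translate([531, 747, 563]) cube([1456, 88, 99]);
translate([443, 260, 563]) cube([88, 487, 99]);
translate([1987, 260, 563]) cube([88, 487, 99]);


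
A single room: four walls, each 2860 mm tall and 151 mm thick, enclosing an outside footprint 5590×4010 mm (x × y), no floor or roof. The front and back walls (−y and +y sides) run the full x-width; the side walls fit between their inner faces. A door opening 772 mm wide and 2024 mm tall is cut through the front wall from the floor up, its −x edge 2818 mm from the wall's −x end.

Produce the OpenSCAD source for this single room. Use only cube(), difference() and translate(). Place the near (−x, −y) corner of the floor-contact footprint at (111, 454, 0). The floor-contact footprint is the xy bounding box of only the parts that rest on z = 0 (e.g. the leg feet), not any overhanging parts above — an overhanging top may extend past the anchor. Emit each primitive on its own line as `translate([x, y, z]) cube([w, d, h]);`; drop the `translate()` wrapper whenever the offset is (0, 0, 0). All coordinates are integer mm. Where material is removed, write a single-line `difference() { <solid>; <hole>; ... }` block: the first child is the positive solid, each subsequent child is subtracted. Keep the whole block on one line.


difference() { translate([111, 454, 0]) cube([5590, 151, 2860]); translate([2929, 454, 0]) cube([772, 151, 2024]); }
translate([111, 4313, 0]) cube([5590, 151, 2860]);
translate([111, 605, 0]) cube([151, 3708, 2860]);
translate([5550, 605, 0]) cube([151, 3708, 2860]);


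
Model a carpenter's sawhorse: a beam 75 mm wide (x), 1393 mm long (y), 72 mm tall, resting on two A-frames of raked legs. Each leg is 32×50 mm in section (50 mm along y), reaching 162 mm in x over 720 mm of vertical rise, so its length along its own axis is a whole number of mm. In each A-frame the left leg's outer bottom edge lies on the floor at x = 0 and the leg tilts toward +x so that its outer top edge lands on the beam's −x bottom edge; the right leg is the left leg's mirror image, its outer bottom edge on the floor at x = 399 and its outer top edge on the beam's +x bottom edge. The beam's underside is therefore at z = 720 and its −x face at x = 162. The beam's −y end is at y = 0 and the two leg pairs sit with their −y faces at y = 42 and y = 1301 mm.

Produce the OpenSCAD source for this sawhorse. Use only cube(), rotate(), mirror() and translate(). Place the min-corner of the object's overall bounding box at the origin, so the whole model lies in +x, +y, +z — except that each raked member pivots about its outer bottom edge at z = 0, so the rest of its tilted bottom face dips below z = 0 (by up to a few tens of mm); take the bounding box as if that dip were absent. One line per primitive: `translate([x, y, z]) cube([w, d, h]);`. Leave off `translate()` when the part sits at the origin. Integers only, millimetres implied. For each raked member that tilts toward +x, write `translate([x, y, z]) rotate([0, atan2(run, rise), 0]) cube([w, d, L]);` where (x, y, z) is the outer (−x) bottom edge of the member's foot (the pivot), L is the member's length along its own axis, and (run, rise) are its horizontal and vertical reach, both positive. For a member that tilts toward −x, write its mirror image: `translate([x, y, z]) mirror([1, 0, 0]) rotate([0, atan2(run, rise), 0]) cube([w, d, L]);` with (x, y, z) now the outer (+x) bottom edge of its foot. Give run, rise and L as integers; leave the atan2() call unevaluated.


translate([162, 0, 720]) cube([75, 1393, 72]);
translate([0, 42, 0]) rotate([0, atan2(162, 720), 0]) cube([32, 50, 738]);
translate([399, 42, 0]) mirror([1, 0, 0]) rotate([0, atan2(162, 720), 0]) cube([32, 50, 738]);
translate([0, 1301, 0]) rotate([0, atan2(162, 720), 0]) cube([32, 50, 738]);
translate([399, 1301, 0]) mirror([1, 0, 0]) rotate([0, atan2(162, 720), 0]) cube([32, 50, 738]);


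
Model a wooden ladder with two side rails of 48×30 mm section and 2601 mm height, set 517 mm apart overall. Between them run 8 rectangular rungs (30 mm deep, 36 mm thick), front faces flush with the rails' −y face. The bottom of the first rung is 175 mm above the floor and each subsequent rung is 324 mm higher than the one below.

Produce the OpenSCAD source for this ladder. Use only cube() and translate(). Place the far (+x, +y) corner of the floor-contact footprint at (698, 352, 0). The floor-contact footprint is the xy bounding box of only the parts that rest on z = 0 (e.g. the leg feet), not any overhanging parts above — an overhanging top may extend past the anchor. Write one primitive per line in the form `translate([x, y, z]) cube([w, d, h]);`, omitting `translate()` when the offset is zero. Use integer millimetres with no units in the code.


translate([181, 322, 0]) cube([48, 30, 2601]);
translate([650, 322, 0]) cube([48, 30, 2601]);
translate([229, 322, 175]) cube([421, 30, 36]);
translate([229, 322, 499]) cube([421, 30, 36]);
translate([229, 322, 823]) cube([421, 30, 36]);
translate([229, 322, 1147]) cube([421, 30, 36]);
translate([229, 322, 1471]) cube([421, 30, 36]);
translate([229, 322, 1795]) cube([421, 30, 36]);
translate([229, 322, 2119]) cube([421, 30, 36]);
translate([229, 322, 2443]) cube([421, 30, 36]);


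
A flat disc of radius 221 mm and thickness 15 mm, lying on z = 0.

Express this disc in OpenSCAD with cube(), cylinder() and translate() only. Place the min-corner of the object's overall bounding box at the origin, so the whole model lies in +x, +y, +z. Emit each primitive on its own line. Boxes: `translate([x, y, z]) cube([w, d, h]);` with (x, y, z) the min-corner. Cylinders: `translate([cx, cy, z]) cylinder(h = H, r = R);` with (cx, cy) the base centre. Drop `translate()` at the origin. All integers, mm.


translate([221, 221, 0]) cylinder(h = 15, r = 221);


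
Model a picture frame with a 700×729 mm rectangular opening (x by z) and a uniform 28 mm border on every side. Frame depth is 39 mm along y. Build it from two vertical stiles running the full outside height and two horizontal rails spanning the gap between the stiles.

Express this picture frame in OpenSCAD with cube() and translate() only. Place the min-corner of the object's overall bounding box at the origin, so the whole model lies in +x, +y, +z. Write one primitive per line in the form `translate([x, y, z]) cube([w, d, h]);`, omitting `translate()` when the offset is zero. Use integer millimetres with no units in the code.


cube([28, 39, 785]);
translate([728, 0, 0]) cube([28, 39, 785]);
translate([28, 0, 0]) cube([700, 39, 28]);
translate([28, 0, 757]) cube([700, 39, 28]);


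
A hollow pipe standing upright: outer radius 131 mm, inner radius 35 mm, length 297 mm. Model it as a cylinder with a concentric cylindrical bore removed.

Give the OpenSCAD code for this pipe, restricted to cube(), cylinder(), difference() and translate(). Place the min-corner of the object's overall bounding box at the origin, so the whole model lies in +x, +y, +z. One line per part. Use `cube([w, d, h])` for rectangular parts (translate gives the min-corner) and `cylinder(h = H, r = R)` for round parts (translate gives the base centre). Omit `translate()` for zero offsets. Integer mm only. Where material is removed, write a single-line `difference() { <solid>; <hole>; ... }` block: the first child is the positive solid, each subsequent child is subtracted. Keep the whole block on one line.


difference() { translate([131, 131, 0]) cylinder(h = 297, r = 131); translate([131, 131, 0]) cylinder(h = 297, r = 35); }


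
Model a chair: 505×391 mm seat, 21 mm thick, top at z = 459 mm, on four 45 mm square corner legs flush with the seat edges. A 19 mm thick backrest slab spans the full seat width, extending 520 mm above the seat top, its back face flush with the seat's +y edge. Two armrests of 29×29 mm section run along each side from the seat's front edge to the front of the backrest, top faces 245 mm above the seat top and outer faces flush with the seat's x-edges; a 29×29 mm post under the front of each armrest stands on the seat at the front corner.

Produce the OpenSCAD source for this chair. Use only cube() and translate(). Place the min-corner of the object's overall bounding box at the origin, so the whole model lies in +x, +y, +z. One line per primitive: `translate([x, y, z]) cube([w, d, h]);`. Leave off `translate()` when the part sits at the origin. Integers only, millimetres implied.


translate([0, 0, 438]) cube([505, 391, 21]);
cube([45, 45, 438]);
translate([460, 0, 0]) cube([45, 45, 438]);
translate([0, 346, 0]) cube([45, 45, 438]);
translate([460, 346, 0]) cube([45, 45, 438]);
translate([0, 372, 459]) cube([505, 19, 520]);
translate([0, 0, 675]) cube([29, 372, 29]);
translate([476, 0, 675]) cube([29, 372, 29]);
translate([0, 0, 459]) cube([29, 29, 216]);
translate([476, 0, 459]) cube([29, 29, 216]);


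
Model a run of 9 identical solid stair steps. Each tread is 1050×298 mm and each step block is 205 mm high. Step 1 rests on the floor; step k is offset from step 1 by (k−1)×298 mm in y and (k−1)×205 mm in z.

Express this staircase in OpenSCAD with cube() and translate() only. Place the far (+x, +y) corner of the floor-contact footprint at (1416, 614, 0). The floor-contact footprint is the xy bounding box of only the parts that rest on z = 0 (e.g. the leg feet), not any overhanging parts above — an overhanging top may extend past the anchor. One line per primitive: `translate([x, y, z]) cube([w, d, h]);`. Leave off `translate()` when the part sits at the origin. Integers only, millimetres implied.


translate([366, 316, 0]) cube([1050, 298, 205]);
translate([366, 614, 205]) cube([1050, 298, 205]);
translate([366, 912, 410]) cube([1050, 298, 205]);
translate([366, 1210, 615]) cube([1050, 298, 205]);
translate([366, 1508, 820]) cube([1050, 298, 205]);
translate([366, 1806, 1025]) cube([1050, 298, 205]);
translate([366, 2104, 1230]) cube([1050, 298, 205]);
translate([366, 2402, 1435]) cube([1050, 298, 205]);
translate([366, 2700, 1640]) cube([1050, 298, 205]);


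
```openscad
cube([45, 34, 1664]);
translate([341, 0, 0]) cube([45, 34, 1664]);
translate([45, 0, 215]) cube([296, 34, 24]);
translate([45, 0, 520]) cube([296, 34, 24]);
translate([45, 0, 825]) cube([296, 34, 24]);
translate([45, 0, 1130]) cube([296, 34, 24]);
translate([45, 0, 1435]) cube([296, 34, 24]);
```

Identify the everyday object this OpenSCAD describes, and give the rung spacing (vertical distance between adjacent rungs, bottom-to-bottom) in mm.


A ladder. The rung spacing is 305 mm.

Two tall 45×34 posts with 5 short bars between them — a ladder. Adjacent rungs sit at z = 215 and z = 520, so the spacing is 520 − 215 = 305 mm.


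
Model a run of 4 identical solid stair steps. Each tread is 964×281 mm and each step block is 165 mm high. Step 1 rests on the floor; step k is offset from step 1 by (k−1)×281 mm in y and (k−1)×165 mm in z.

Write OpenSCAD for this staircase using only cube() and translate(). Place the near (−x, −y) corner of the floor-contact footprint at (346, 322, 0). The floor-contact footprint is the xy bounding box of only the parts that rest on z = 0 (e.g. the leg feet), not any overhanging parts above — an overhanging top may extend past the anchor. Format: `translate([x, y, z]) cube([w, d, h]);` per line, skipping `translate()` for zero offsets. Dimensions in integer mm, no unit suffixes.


translate([346, 322, 0]) cube([964, 281, 165]);
translate([346, 603, 165]) cube([964, 281, 165]);
translate([346, 884, 330]) cube([964, 281, 165]);
translate([346, 1165, 495]) cube([964, 281, 165]);


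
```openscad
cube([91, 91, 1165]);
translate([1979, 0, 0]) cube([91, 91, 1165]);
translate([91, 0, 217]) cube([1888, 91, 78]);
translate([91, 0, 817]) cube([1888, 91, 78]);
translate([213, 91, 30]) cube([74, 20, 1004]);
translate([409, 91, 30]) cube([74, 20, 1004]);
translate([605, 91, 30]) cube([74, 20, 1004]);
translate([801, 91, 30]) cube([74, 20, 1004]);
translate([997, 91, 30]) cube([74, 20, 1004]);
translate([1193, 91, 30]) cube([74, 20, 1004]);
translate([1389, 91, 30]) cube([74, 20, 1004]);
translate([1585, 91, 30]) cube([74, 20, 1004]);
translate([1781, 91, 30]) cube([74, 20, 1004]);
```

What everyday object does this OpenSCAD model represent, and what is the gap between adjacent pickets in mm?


A fence section. The picket gap is 122 mm.

Two posts, two rails, 9 pickets — a fence section. Span 1888 mm holds 9 pickets of 74 mm with 10 equal gaps: ⌊(1888 − 9·74) / 10⌋ = 122 mm.


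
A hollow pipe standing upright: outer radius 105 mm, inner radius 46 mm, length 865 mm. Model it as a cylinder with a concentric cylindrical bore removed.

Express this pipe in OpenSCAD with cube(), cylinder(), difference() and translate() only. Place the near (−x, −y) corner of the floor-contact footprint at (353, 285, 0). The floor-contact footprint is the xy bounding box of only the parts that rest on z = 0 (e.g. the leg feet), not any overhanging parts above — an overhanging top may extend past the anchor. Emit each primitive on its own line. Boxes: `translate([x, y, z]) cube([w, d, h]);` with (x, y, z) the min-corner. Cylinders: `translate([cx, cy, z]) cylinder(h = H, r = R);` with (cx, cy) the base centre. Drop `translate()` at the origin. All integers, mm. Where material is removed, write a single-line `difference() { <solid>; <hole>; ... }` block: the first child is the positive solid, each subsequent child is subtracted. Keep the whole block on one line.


difference() { translate([458, 390, 0]) cylinder(h = 865, r = 105); translate([458, 390, 0]) cylinder(h = 865, r = 46); }


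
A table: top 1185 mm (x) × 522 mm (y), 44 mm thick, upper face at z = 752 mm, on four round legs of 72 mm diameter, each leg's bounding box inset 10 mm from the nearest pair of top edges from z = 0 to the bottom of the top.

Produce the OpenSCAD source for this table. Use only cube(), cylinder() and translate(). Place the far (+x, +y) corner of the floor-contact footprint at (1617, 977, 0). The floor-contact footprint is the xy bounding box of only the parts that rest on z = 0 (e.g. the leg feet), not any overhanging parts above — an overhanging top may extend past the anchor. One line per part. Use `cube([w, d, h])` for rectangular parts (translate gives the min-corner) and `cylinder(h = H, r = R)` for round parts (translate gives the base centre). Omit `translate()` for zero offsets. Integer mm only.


translate([442, 465, 708]) cube([1185, 522, 44]);
translate([488, 511, 0]) cylinder(h = 708, r = 36);
translate([1581, 511, 0]) cylinder(h = 708, r = 36);
translate([488, 941, 0]) cylinder(h = 708, r = 36);
translate([1581, 941, 0]) cylinder(h = 708, r = 36);


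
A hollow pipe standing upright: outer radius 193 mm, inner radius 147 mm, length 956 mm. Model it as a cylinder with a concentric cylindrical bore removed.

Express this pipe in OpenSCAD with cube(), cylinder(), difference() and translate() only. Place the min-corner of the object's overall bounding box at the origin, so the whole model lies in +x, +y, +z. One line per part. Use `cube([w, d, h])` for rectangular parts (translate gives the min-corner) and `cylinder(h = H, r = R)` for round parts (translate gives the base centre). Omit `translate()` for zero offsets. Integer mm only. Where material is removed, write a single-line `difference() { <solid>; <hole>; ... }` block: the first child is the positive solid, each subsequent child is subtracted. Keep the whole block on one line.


difference() { translate([193, 193, 0]) cylinder(h = 956, r = 193); translate([193, 193, 0]) cylinder(h = 956, r = 147); }
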